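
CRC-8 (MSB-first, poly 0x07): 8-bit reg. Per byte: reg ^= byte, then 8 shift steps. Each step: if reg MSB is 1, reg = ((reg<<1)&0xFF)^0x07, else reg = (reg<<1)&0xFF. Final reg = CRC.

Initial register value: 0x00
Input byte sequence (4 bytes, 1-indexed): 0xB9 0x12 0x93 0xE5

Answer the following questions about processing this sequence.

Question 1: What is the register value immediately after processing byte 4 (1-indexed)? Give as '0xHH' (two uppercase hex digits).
Answer: 0x21

Derivation:
After byte 1 (0xB9): reg=0x26
After byte 2 (0x12): reg=0x8C
After byte 3 (0x93): reg=0x5D
After byte 4 (0xE5): reg=0x21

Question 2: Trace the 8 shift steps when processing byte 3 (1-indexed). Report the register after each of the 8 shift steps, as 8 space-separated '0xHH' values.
After byte 1 (0xB9): reg=0x26
After byte 2 (0x12): reg=0x8C
Register before byte 3: 0x8C
After XOR with byte 0x93: 0x1F

Answer: 0x3E 0x7C 0xF8 0xF7 0xE9 0xD5 0xAD 0x5D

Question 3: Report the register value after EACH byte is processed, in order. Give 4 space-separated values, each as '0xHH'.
0x26 0x8C 0x5D 0x21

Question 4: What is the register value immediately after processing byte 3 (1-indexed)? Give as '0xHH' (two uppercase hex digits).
Answer: 0x5D

Derivation:
After byte 1 (0xB9): reg=0x26
After byte 2 (0x12): reg=0x8C
After byte 3 (0x93): reg=0x5D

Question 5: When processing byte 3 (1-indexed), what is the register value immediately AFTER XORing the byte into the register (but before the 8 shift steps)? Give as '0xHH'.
Answer: 0x1F

Derivation:
Register before byte 3: 0x8C
Byte 3: 0x93
0x8C XOR 0x93 = 0x1F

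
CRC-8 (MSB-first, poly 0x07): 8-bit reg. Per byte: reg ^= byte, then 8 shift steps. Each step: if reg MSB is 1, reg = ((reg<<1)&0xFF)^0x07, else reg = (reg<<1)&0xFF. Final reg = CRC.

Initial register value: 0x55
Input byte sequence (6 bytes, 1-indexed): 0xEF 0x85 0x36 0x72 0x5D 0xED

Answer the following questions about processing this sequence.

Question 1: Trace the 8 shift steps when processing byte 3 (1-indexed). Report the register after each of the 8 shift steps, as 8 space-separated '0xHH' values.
After byte 1 (0xEF): reg=0x2F
After byte 2 (0x85): reg=0x5F
Register before byte 3: 0x5F
After XOR with byte 0x36: 0x69

Answer: 0xD2 0xA3 0x41 0x82 0x03 0x06 0x0C 0x18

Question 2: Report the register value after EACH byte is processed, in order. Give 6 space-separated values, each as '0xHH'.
0x2F 0x5F 0x18 0x11 0xE3 0x2A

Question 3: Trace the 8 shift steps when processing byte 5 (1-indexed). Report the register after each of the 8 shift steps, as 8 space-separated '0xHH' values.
After byte 1 (0xEF): reg=0x2F
After byte 2 (0x85): reg=0x5F
After byte 3 (0x36): reg=0x18
After byte 4 (0x72): reg=0x11
Register before byte 5: 0x11
After XOR with byte 0x5D: 0x4C

Answer: 0x98 0x37 0x6E 0xDC 0xBF 0x79 0xF2 0xE3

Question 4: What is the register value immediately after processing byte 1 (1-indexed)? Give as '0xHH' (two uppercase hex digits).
Answer: 0x2F

Derivation:
After byte 1 (0xEF): reg=0x2F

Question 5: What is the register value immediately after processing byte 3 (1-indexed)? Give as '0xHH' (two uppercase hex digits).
After byte 1 (0xEF): reg=0x2F
After byte 2 (0x85): reg=0x5F
After byte 3 (0x36): reg=0x18

Answer: 0x18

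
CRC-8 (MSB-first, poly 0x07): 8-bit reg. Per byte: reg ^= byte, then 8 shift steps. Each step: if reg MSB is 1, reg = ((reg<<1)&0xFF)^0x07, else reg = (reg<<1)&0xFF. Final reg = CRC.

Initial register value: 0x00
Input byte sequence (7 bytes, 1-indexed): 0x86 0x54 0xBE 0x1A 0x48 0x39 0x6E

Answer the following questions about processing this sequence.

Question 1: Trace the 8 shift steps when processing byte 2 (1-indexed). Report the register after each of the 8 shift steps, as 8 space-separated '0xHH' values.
After byte 1 (0x86): reg=0x9B
Register before byte 2: 0x9B
After XOR with byte 0x54: 0xCF

Answer: 0x99 0x35 0x6A 0xD4 0xAF 0x59 0xB2 0x63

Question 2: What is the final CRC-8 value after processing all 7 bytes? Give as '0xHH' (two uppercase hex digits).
After byte 1 (0x86): reg=0x9B
After byte 2 (0x54): reg=0x63
After byte 3 (0xBE): reg=0x1D
After byte 4 (0x1A): reg=0x15
After byte 5 (0x48): reg=0x94
After byte 6 (0x39): reg=0x4A
After byte 7 (0x6E): reg=0xFC

Answer: 0xFC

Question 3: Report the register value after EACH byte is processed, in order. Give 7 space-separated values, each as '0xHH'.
0x9B 0x63 0x1D 0x15 0x94 0x4A 0xFC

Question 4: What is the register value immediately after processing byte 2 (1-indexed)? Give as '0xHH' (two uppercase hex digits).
After byte 1 (0x86): reg=0x9B
After byte 2 (0x54): reg=0x63

Answer: 0x63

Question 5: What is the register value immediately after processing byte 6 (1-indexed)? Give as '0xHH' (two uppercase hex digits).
After byte 1 (0x86): reg=0x9B
After byte 2 (0x54): reg=0x63
After byte 3 (0xBE): reg=0x1D
After byte 4 (0x1A): reg=0x15
After byte 5 (0x48): reg=0x94
After byte 6 (0x39): reg=0x4A

Answer: 0x4A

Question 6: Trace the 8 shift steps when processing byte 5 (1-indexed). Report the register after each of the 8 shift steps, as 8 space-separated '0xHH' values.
After byte 1 (0x86): reg=0x9B
After byte 2 (0x54): reg=0x63
After byte 3 (0xBE): reg=0x1D
After byte 4 (0x1A): reg=0x15
Register before byte 5: 0x15
After XOR with byte 0x48: 0x5D

Answer: 0xBA 0x73 0xE6 0xCB 0x91 0x25 0x4A 0x94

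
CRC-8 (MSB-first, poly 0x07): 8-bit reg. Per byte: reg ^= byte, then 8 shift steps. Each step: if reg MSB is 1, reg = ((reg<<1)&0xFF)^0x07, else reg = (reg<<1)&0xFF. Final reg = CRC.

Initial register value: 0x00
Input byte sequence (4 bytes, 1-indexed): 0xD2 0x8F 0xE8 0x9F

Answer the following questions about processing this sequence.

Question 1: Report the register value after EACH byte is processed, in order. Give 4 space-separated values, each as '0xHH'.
0x30 0x34 0x1A 0x92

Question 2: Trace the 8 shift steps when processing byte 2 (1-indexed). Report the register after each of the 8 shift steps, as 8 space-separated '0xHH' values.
Answer: 0x79 0xF2 0xE3 0xC1 0x85 0x0D 0x1A 0x34

Derivation:
After byte 1 (0xD2): reg=0x30
Register before byte 2: 0x30
After XOR with byte 0x8F: 0xBF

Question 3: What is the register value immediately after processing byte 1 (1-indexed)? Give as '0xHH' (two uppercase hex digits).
Answer: 0x30

Derivation:
After byte 1 (0xD2): reg=0x30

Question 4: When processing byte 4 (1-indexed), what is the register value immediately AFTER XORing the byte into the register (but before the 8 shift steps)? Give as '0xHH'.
Answer: 0x85

Derivation:
Register before byte 4: 0x1A
Byte 4: 0x9F
0x1A XOR 0x9F = 0x85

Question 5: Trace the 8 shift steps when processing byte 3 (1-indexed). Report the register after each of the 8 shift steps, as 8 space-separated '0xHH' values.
After byte 1 (0xD2): reg=0x30
After byte 2 (0x8F): reg=0x34
Register before byte 3: 0x34
After XOR with byte 0xE8: 0xDC

Answer: 0xBF 0x79 0xF2 0xE3 0xC1 0x85 0x0D 0x1A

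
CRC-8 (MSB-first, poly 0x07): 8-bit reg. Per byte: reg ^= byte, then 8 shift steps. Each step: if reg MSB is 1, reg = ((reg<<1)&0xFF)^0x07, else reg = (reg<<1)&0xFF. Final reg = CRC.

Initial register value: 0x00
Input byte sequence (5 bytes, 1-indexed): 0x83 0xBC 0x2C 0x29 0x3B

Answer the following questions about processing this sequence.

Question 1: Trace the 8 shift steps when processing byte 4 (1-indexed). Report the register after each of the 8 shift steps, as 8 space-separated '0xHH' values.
Answer: 0xD7 0xA9 0x55 0xAA 0x53 0xA6 0x4B 0x96

Derivation:
After byte 1 (0x83): reg=0x80
After byte 2 (0xBC): reg=0xB4
After byte 3 (0x2C): reg=0xC1
Register before byte 4: 0xC1
After XOR with byte 0x29: 0xE8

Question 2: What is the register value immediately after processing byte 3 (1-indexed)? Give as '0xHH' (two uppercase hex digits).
After byte 1 (0x83): reg=0x80
After byte 2 (0xBC): reg=0xB4
After byte 3 (0x2C): reg=0xC1

Answer: 0xC1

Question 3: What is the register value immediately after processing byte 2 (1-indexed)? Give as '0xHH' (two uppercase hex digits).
After byte 1 (0x83): reg=0x80
After byte 2 (0xBC): reg=0xB4

Answer: 0xB4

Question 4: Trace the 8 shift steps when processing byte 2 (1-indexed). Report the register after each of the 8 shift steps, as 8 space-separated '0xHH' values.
After byte 1 (0x83): reg=0x80
Register before byte 2: 0x80
After XOR with byte 0xBC: 0x3C

Answer: 0x78 0xF0 0xE7 0xC9 0x95 0x2D 0x5A 0xB4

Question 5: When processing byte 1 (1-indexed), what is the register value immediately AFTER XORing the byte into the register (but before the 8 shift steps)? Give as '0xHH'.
Answer: 0x83

Derivation:
Register before byte 1: 0x00
Byte 1: 0x83
0x00 XOR 0x83 = 0x83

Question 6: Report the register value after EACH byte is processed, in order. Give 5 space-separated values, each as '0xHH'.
0x80 0xB4 0xC1 0x96 0x4A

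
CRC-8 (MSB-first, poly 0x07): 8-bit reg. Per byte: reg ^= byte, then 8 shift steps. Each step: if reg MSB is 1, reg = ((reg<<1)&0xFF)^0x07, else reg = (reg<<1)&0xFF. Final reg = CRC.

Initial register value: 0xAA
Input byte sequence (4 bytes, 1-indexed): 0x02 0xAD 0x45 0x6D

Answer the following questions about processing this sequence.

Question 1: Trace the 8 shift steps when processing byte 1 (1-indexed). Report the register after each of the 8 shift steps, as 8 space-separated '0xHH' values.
Register before byte 1: 0xAA
After XOR with byte 0x02: 0xA8

Answer: 0x57 0xAE 0x5B 0xB6 0x6B 0xD6 0xAB 0x51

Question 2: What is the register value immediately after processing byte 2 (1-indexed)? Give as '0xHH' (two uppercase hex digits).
Answer: 0xFA

Derivation:
After byte 1 (0x02): reg=0x51
After byte 2 (0xAD): reg=0xFA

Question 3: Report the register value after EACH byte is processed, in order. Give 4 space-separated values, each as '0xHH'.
0x51 0xFA 0x34 0x88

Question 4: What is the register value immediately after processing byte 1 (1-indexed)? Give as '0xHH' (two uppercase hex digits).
After byte 1 (0x02): reg=0x51

Answer: 0x51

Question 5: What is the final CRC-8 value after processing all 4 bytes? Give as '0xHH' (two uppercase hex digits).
Answer: 0x88

Derivation:
After byte 1 (0x02): reg=0x51
After byte 2 (0xAD): reg=0xFA
After byte 3 (0x45): reg=0x34
After byte 4 (0x6D): reg=0x88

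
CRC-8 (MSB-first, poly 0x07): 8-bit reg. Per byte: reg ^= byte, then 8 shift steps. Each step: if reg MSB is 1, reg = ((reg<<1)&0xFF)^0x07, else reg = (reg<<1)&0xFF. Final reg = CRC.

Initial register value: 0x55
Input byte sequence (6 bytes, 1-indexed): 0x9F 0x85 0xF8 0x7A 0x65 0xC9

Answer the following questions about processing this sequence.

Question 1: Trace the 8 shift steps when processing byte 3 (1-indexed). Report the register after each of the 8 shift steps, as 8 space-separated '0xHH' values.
After byte 1 (0x9F): reg=0x78
After byte 2 (0x85): reg=0xFD
Register before byte 3: 0xFD
After XOR with byte 0xF8: 0x05

Answer: 0x0A 0x14 0x28 0x50 0xA0 0x47 0x8E 0x1B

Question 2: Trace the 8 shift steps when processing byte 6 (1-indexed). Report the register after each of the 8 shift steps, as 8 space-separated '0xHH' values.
Answer: 0x2A 0x54 0xA8 0x57 0xAE 0x5B 0xB6 0x6B

Derivation:
After byte 1 (0x9F): reg=0x78
After byte 2 (0x85): reg=0xFD
After byte 3 (0xF8): reg=0x1B
After byte 4 (0x7A): reg=0x20
After byte 5 (0x65): reg=0xDC
Register before byte 6: 0xDC
After XOR with byte 0xC9: 0x15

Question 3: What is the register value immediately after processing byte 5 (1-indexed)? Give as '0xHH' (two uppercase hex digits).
After byte 1 (0x9F): reg=0x78
After byte 2 (0x85): reg=0xFD
After byte 3 (0xF8): reg=0x1B
After byte 4 (0x7A): reg=0x20
After byte 5 (0x65): reg=0xDC

Answer: 0xDC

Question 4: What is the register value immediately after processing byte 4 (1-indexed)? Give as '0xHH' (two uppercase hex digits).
Answer: 0x20

Derivation:
After byte 1 (0x9F): reg=0x78
After byte 2 (0x85): reg=0xFD
After byte 3 (0xF8): reg=0x1B
After byte 4 (0x7A): reg=0x20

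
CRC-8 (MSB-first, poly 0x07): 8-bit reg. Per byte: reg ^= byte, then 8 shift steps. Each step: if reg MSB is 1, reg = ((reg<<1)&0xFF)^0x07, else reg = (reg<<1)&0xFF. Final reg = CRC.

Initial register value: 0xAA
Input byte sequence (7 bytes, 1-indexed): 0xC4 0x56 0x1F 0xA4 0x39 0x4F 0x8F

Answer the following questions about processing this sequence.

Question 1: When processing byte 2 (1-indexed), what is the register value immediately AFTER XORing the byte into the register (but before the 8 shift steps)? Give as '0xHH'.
Register before byte 2: 0x0D
Byte 2: 0x56
0x0D XOR 0x56 = 0x5B

Answer: 0x5B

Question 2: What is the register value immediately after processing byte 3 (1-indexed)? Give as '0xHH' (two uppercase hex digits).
Answer: 0xC6

Derivation:
After byte 1 (0xC4): reg=0x0D
After byte 2 (0x56): reg=0x86
After byte 3 (0x1F): reg=0xC6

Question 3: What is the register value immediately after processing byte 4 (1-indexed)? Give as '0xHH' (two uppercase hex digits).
Answer: 0x29

Derivation:
After byte 1 (0xC4): reg=0x0D
After byte 2 (0x56): reg=0x86
After byte 3 (0x1F): reg=0xC6
After byte 4 (0xA4): reg=0x29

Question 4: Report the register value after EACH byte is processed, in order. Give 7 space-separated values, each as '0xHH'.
0x0D 0x86 0xC6 0x29 0x70 0xBD 0x9E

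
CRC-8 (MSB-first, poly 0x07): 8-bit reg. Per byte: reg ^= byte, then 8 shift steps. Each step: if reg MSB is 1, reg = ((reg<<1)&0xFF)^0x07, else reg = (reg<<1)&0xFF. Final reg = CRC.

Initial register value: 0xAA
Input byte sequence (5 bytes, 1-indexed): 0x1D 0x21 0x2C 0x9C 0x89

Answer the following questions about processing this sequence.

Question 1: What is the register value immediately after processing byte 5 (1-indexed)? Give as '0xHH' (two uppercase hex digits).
After byte 1 (0x1D): reg=0x0C
After byte 2 (0x21): reg=0xC3
After byte 3 (0x2C): reg=0x83
After byte 4 (0x9C): reg=0x5D
After byte 5 (0x89): reg=0x22

Answer: 0x22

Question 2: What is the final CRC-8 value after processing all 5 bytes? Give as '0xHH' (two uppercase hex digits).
Answer: 0x22

Derivation:
After byte 1 (0x1D): reg=0x0C
After byte 2 (0x21): reg=0xC3
After byte 3 (0x2C): reg=0x83
After byte 4 (0x9C): reg=0x5D
After byte 5 (0x89): reg=0x22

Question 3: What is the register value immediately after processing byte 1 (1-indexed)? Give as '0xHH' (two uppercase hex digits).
Answer: 0x0C

Derivation:
After byte 1 (0x1D): reg=0x0C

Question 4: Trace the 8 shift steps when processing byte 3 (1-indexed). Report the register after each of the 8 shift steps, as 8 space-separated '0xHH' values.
After byte 1 (0x1D): reg=0x0C
After byte 2 (0x21): reg=0xC3
Register before byte 3: 0xC3
After XOR with byte 0x2C: 0xEF

Answer: 0xD9 0xB5 0x6D 0xDA 0xB3 0x61 0xC2 0x83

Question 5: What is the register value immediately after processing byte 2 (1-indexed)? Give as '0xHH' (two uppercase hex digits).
After byte 1 (0x1D): reg=0x0C
After byte 2 (0x21): reg=0xC3

Answer: 0xC3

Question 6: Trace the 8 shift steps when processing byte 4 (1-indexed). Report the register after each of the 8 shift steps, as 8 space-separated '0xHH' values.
After byte 1 (0x1D): reg=0x0C
After byte 2 (0x21): reg=0xC3
After byte 3 (0x2C): reg=0x83
Register before byte 4: 0x83
After XOR with byte 0x9C: 0x1F

Answer: 0x3E 0x7C 0xF8 0xF7 0xE9 0xD5 0xAD 0x5D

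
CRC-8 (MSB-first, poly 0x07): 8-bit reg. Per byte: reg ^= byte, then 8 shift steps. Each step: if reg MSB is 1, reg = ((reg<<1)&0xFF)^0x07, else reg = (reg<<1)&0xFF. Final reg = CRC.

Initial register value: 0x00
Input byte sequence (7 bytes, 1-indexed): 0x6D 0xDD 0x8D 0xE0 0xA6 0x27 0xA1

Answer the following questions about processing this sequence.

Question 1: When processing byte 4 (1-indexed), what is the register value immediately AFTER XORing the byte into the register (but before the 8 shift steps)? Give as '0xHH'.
Register before byte 4: 0xAD
Byte 4: 0xE0
0xAD XOR 0xE0 = 0x4D

Answer: 0x4D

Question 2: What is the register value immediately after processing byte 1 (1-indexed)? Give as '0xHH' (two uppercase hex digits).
Answer: 0x04

Derivation:
After byte 1 (0x6D): reg=0x04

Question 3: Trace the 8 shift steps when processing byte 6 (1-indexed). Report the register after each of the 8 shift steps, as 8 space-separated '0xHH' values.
Answer: 0xDB 0xB1 0x65 0xCA 0x93 0x21 0x42 0x84

Derivation:
After byte 1 (0x6D): reg=0x04
After byte 2 (0xDD): reg=0x01
After byte 3 (0x8D): reg=0xAD
After byte 4 (0xE0): reg=0xE4
After byte 5 (0xA6): reg=0xC9
Register before byte 6: 0xC9
After XOR with byte 0x27: 0xEE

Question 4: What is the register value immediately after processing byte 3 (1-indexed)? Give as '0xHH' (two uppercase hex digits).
Answer: 0xAD

Derivation:
After byte 1 (0x6D): reg=0x04
After byte 2 (0xDD): reg=0x01
After byte 3 (0x8D): reg=0xAD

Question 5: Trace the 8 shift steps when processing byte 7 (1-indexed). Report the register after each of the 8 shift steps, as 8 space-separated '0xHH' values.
Answer: 0x4A 0x94 0x2F 0x5E 0xBC 0x7F 0xFE 0xFB

Derivation:
After byte 1 (0x6D): reg=0x04
After byte 2 (0xDD): reg=0x01
After byte 3 (0x8D): reg=0xAD
After byte 4 (0xE0): reg=0xE4
After byte 5 (0xA6): reg=0xC9
After byte 6 (0x27): reg=0x84
Register before byte 7: 0x84
After XOR with byte 0xA1: 0x25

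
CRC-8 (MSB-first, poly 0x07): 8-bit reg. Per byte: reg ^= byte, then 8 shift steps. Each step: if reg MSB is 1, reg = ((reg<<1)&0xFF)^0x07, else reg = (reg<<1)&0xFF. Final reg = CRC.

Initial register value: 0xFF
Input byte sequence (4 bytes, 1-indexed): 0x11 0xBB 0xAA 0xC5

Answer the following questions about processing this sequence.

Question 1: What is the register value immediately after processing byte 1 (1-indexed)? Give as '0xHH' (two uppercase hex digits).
After byte 1 (0x11): reg=0x84

Answer: 0x84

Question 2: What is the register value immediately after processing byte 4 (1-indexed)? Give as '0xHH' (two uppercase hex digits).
After byte 1 (0x11): reg=0x84
After byte 2 (0xBB): reg=0xBD
After byte 3 (0xAA): reg=0x65
After byte 4 (0xC5): reg=0x69

Answer: 0x69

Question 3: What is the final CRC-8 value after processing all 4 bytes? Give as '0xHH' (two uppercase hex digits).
Answer: 0x69

Derivation:
After byte 1 (0x11): reg=0x84
After byte 2 (0xBB): reg=0xBD
After byte 3 (0xAA): reg=0x65
After byte 4 (0xC5): reg=0x69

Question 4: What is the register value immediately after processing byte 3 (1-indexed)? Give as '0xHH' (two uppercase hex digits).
After byte 1 (0x11): reg=0x84
After byte 2 (0xBB): reg=0xBD
After byte 3 (0xAA): reg=0x65

Answer: 0x65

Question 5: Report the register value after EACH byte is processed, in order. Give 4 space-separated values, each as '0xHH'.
0x84 0xBD 0x65 0x69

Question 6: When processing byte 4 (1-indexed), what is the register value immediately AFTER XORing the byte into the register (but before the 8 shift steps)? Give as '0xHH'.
Register before byte 4: 0x65
Byte 4: 0xC5
0x65 XOR 0xC5 = 0xA0

Answer: 0xA0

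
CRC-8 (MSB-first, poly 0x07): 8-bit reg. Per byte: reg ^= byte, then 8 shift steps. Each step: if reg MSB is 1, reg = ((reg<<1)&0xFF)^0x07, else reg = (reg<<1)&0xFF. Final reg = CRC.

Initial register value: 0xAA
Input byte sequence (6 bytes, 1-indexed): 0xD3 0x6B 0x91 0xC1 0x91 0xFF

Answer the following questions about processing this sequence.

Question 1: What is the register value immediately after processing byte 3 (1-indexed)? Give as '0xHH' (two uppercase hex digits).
Answer: 0xC1

Derivation:
After byte 1 (0xD3): reg=0x68
After byte 2 (0x6B): reg=0x09
After byte 3 (0x91): reg=0xC1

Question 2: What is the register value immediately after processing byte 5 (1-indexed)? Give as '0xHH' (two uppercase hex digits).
After byte 1 (0xD3): reg=0x68
After byte 2 (0x6B): reg=0x09
After byte 3 (0x91): reg=0xC1
After byte 4 (0xC1): reg=0x00
After byte 5 (0x91): reg=0xFE

Answer: 0xFE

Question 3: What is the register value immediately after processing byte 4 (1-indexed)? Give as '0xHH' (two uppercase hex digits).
After byte 1 (0xD3): reg=0x68
After byte 2 (0x6B): reg=0x09
After byte 3 (0x91): reg=0xC1
After byte 4 (0xC1): reg=0x00

Answer: 0x00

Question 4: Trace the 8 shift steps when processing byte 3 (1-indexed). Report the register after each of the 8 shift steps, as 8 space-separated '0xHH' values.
After byte 1 (0xD3): reg=0x68
After byte 2 (0x6B): reg=0x09
Register before byte 3: 0x09
After XOR with byte 0x91: 0x98

Answer: 0x37 0x6E 0xDC 0xBF 0x79 0xF2 0xE3 0xC1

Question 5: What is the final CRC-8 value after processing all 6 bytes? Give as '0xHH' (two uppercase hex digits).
Answer: 0x07

Derivation:
After byte 1 (0xD3): reg=0x68
After byte 2 (0x6B): reg=0x09
After byte 3 (0x91): reg=0xC1
After byte 4 (0xC1): reg=0x00
After byte 5 (0x91): reg=0xFE
After byte 6 (0xFF): reg=0x07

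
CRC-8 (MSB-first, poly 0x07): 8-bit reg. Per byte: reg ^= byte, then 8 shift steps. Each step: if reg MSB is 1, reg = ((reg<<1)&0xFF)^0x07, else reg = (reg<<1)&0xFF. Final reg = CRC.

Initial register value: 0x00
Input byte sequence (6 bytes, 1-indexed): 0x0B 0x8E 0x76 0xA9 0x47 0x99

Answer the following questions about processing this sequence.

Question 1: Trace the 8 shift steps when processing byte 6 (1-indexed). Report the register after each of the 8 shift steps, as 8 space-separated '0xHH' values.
Answer: 0x7B 0xF6 0xEB 0xD1 0xA5 0x4D 0x9A 0x33

Derivation:
After byte 1 (0x0B): reg=0x31
After byte 2 (0x8E): reg=0x34
After byte 3 (0x76): reg=0xC9
After byte 4 (0xA9): reg=0x27
After byte 5 (0x47): reg=0x27
Register before byte 6: 0x27
After XOR with byte 0x99: 0xBE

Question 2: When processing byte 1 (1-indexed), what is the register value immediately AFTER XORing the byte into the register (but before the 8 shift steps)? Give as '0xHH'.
Register before byte 1: 0x00
Byte 1: 0x0B
0x00 XOR 0x0B = 0x0B

Answer: 0x0B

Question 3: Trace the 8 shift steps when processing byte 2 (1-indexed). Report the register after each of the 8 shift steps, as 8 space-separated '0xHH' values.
After byte 1 (0x0B): reg=0x31
Register before byte 2: 0x31
After XOR with byte 0x8E: 0xBF

Answer: 0x79 0xF2 0xE3 0xC1 0x85 0x0D 0x1A 0x34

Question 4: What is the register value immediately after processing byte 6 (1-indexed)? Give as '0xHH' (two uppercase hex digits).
Answer: 0x33

Derivation:
After byte 1 (0x0B): reg=0x31
After byte 2 (0x8E): reg=0x34
After byte 3 (0x76): reg=0xC9
After byte 4 (0xA9): reg=0x27
After byte 5 (0x47): reg=0x27
After byte 6 (0x99): reg=0x33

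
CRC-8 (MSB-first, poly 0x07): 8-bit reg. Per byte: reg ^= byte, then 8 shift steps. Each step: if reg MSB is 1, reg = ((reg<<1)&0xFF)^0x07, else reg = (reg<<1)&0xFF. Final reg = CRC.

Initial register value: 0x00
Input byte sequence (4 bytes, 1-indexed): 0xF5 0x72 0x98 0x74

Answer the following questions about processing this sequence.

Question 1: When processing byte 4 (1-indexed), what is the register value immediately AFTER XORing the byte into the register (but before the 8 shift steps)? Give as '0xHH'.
Answer: 0x91

Derivation:
Register before byte 4: 0xE5
Byte 4: 0x74
0xE5 XOR 0x74 = 0x91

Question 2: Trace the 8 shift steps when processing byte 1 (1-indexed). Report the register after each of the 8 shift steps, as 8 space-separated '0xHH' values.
Register before byte 1: 0x00
After XOR with byte 0xF5: 0xF5

Answer: 0xED 0xDD 0xBD 0x7D 0xFA 0xF3 0xE1 0xC5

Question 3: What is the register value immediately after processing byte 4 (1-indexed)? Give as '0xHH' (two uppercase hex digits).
Answer: 0xFE

Derivation:
After byte 1 (0xF5): reg=0xC5
After byte 2 (0x72): reg=0x0C
After byte 3 (0x98): reg=0xE5
After byte 4 (0x74): reg=0xFE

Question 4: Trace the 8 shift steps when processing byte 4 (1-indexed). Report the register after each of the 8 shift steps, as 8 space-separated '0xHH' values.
After byte 1 (0xF5): reg=0xC5
After byte 2 (0x72): reg=0x0C
After byte 3 (0x98): reg=0xE5
Register before byte 4: 0xE5
After XOR with byte 0x74: 0x91

Answer: 0x25 0x4A 0x94 0x2F 0x5E 0xBC 0x7F 0xFE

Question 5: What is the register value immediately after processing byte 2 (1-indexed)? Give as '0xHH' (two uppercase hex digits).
Answer: 0x0C

Derivation:
After byte 1 (0xF5): reg=0xC5
After byte 2 (0x72): reg=0x0C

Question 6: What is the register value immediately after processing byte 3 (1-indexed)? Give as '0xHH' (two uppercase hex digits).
After byte 1 (0xF5): reg=0xC5
After byte 2 (0x72): reg=0x0C
After byte 3 (0x98): reg=0xE5

Answer: 0xE5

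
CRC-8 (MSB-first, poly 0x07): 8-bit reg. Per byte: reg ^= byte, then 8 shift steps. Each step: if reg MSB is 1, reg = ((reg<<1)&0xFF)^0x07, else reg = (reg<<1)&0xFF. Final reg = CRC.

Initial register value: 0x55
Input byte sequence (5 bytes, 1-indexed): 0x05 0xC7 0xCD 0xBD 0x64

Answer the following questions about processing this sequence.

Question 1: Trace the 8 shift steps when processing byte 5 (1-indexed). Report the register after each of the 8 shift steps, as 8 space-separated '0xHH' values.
Answer: 0x7A 0xF4 0xEF 0xD9 0xB5 0x6D 0xDA 0xB3

Derivation:
After byte 1 (0x05): reg=0xB7
After byte 2 (0xC7): reg=0x57
After byte 3 (0xCD): reg=0xCF
After byte 4 (0xBD): reg=0x59
Register before byte 5: 0x59
After XOR with byte 0x64: 0x3D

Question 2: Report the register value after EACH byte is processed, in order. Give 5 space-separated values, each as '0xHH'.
0xB7 0x57 0xCF 0x59 0xB3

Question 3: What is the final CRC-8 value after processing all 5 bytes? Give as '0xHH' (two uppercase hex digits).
After byte 1 (0x05): reg=0xB7
After byte 2 (0xC7): reg=0x57
After byte 3 (0xCD): reg=0xCF
After byte 4 (0xBD): reg=0x59
After byte 5 (0x64): reg=0xB3

Answer: 0xB3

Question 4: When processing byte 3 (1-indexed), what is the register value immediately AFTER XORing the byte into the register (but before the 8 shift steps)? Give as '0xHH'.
Register before byte 3: 0x57
Byte 3: 0xCD
0x57 XOR 0xCD = 0x9A

Answer: 0x9A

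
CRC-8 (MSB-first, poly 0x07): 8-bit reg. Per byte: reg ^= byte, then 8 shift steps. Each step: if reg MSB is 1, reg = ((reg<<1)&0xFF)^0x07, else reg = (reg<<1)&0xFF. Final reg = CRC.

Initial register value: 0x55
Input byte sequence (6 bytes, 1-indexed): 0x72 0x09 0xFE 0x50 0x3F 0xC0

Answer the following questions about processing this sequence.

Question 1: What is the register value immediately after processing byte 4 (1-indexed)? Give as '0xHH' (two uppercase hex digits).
Answer: 0xE3

Derivation:
After byte 1 (0x72): reg=0xF5
After byte 2 (0x09): reg=0xFA
After byte 3 (0xFE): reg=0x1C
After byte 4 (0x50): reg=0xE3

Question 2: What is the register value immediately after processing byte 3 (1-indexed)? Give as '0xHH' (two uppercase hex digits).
Answer: 0x1C

Derivation:
After byte 1 (0x72): reg=0xF5
After byte 2 (0x09): reg=0xFA
After byte 3 (0xFE): reg=0x1C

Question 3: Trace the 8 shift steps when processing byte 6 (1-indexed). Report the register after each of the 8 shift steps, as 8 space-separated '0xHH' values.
Answer: 0xB3 0x61 0xC2 0x83 0x01 0x02 0x04 0x08

Derivation:
After byte 1 (0x72): reg=0xF5
After byte 2 (0x09): reg=0xFA
After byte 3 (0xFE): reg=0x1C
After byte 4 (0x50): reg=0xE3
After byte 5 (0x3F): reg=0x1A
Register before byte 6: 0x1A
After XOR with byte 0xC0: 0xDA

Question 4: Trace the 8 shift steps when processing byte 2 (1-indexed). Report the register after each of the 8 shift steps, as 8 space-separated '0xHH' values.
Answer: 0xFF 0xF9 0xF5 0xED 0xDD 0xBD 0x7D 0xFA

Derivation:
After byte 1 (0x72): reg=0xF5
Register before byte 2: 0xF5
After XOR with byte 0x09: 0xFC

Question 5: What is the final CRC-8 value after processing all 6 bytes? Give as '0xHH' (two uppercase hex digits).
Answer: 0x08

Derivation:
After byte 1 (0x72): reg=0xF5
After byte 2 (0x09): reg=0xFA
After byte 3 (0xFE): reg=0x1C
After byte 4 (0x50): reg=0xE3
After byte 5 (0x3F): reg=0x1A
After byte 6 (0xC0): reg=0x08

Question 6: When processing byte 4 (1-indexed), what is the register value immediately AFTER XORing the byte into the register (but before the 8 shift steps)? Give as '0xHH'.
Answer: 0x4C

Derivation:
Register before byte 4: 0x1C
Byte 4: 0x50
0x1C XOR 0x50 = 0x4C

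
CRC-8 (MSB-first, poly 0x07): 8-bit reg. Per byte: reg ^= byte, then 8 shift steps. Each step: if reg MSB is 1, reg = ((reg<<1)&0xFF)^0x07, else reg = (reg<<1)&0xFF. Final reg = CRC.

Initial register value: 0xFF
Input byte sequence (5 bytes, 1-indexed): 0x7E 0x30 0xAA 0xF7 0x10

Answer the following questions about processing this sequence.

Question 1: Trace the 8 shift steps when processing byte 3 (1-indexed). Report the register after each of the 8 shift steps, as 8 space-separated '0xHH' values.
Answer: 0x35 0x6A 0xD4 0xAF 0x59 0xB2 0x63 0xC6

Derivation:
After byte 1 (0x7E): reg=0x8E
After byte 2 (0x30): reg=0x33
Register before byte 3: 0x33
After XOR with byte 0xAA: 0x99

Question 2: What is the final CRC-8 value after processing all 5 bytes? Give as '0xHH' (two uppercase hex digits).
After byte 1 (0x7E): reg=0x8E
After byte 2 (0x30): reg=0x33
After byte 3 (0xAA): reg=0xC6
After byte 4 (0xF7): reg=0x97
After byte 5 (0x10): reg=0x9C

Answer: 0x9C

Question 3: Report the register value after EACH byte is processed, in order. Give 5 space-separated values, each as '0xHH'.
0x8E 0x33 0xC6 0x97 0x9C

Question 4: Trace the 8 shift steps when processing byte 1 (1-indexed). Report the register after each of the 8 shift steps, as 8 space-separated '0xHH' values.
Answer: 0x05 0x0A 0x14 0x28 0x50 0xA0 0x47 0x8E

Derivation:
Register before byte 1: 0xFF
After XOR with byte 0x7E: 0x81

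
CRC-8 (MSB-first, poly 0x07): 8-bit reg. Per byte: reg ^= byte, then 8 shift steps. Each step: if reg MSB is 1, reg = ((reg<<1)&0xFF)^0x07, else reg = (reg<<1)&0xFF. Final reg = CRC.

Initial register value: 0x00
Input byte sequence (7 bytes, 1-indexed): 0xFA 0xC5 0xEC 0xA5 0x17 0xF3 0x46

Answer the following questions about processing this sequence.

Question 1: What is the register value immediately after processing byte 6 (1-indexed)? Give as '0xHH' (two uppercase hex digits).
After byte 1 (0xFA): reg=0xE8
After byte 2 (0xC5): reg=0xC3
After byte 3 (0xEC): reg=0xCD
After byte 4 (0xA5): reg=0x1F
After byte 5 (0x17): reg=0x38
After byte 6 (0xF3): reg=0x7F

Answer: 0x7F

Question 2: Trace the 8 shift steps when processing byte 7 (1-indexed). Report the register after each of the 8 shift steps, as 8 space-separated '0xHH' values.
After byte 1 (0xFA): reg=0xE8
After byte 2 (0xC5): reg=0xC3
After byte 3 (0xEC): reg=0xCD
After byte 4 (0xA5): reg=0x1F
After byte 5 (0x17): reg=0x38
After byte 6 (0xF3): reg=0x7F
Register before byte 7: 0x7F
After XOR with byte 0x46: 0x39

Answer: 0x72 0xE4 0xCF 0x99 0x35 0x6A 0xD4 0xAF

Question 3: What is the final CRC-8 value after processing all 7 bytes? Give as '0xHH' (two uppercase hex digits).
Answer: 0xAF

Derivation:
After byte 1 (0xFA): reg=0xE8
After byte 2 (0xC5): reg=0xC3
After byte 3 (0xEC): reg=0xCD
After byte 4 (0xA5): reg=0x1F
After byte 5 (0x17): reg=0x38
After byte 6 (0xF3): reg=0x7F
After byte 7 (0x46): reg=0xAF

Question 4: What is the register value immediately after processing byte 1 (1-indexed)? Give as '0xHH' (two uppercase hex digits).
Answer: 0xE8

Derivation:
After byte 1 (0xFA): reg=0xE8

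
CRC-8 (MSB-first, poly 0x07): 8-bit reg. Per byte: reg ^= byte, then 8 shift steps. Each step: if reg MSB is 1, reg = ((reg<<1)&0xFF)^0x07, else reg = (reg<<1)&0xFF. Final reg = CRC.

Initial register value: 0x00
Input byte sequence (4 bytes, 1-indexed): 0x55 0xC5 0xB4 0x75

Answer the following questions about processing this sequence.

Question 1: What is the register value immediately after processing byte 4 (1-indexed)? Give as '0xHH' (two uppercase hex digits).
Answer: 0xA8

Derivation:
After byte 1 (0x55): reg=0xAC
After byte 2 (0xC5): reg=0x18
After byte 3 (0xB4): reg=0x4D
After byte 4 (0x75): reg=0xA8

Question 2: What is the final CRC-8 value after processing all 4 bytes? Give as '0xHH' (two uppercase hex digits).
Answer: 0xA8

Derivation:
After byte 1 (0x55): reg=0xAC
After byte 2 (0xC5): reg=0x18
After byte 3 (0xB4): reg=0x4D
After byte 4 (0x75): reg=0xA8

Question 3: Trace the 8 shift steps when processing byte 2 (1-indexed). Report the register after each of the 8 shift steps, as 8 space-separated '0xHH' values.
Answer: 0xD2 0xA3 0x41 0x82 0x03 0x06 0x0C 0x18

Derivation:
After byte 1 (0x55): reg=0xAC
Register before byte 2: 0xAC
After XOR with byte 0xC5: 0x69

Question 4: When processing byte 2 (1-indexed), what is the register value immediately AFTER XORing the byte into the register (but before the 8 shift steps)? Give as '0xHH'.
Answer: 0x69

Derivation:
Register before byte 2: 0xAC
Byte 2: 0xC5
0xAC XOR 0xC5 = 0x69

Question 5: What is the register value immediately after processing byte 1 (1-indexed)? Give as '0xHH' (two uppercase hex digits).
After byte 1 (0x55): reg=0xAC

Answer: 0xAC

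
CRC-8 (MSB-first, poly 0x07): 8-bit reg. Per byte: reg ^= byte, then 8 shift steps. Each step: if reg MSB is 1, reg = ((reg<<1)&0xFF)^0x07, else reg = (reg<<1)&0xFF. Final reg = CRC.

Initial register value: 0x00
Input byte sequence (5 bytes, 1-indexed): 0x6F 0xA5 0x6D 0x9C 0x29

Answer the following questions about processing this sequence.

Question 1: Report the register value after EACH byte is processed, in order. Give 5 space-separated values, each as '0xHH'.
0x0A 0x44 0xDF 0xCE 0xBB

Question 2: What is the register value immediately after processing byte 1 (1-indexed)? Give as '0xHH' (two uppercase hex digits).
Answer: 0x0A

Derivation:
After byte 1 (0x6F): reg=0x0A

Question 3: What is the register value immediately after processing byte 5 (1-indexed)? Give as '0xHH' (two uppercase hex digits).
Answer: 0xBB

Derivation:
After byte 1 (0x6F): reg=0x0A
After byte 2 (0xA5): reg=0x44
After byte 3 (0x6D): reg=0xDF
After byte 4 (0x9C): reg=0xCE
After byte 5 (0x29): reg=0xBB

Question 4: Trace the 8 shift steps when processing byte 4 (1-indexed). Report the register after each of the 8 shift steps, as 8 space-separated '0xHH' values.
After byte 1 (0x6F): reg=0x0A
After byte 2 (0xA5): reg=0x44
After byte 3 (0x6D): reg=0xDF
Register before byte 4: 0xDF
After XOR with byte 0x9C: 0x43

Answer: 0x86 0x0B 0x16 0x2C 0x58 0xB0 0x67 0xCE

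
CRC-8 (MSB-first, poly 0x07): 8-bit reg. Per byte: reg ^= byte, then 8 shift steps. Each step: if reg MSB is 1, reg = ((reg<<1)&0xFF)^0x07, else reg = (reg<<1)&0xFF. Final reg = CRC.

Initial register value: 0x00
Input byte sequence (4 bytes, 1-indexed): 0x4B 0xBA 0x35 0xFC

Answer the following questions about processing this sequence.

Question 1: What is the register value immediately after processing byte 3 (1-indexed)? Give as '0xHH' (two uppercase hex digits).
After byte 1 (0x4B): reg=0xF6
After byte 2 (0xBA): reg=0xE3
After byte 3 (0x35): reg=0x2C

Answer: 0x2C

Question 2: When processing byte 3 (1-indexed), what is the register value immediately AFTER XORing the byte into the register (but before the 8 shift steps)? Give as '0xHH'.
Answer: 0xD6

Derivation:
Register before byte 3: 0xE3
Byte 3: 0x35
0xE3 XOR 0x35 = 0xD6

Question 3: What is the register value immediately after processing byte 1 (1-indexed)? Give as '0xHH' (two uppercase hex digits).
After byte 1 (0x4B): reg=0xF6

Answer: 0xF6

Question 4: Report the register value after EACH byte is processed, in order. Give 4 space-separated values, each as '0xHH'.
0xF6 0xE3 0x2C 0x3E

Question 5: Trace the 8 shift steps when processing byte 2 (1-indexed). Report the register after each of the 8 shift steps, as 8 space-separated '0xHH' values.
Answer: 0x98 0x37 0x6E 0xDC 0xBF 0x79 0xF2 0xE3

Derivation:
After byte 1 (0x4B): reg=0xF6
Register before byte 2: 0xF6
After XOR with byte 0xBA: 0x4C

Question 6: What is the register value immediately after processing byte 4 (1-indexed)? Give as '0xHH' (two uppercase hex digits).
After byte 1 (0x4B): reg=0xF6
After byte 2 (0xBA): reg=0xE3
After byte 3 (0x35): reg=0x2C
After byte 4 (0xFC): reg=0x3E

Answer: 0x3E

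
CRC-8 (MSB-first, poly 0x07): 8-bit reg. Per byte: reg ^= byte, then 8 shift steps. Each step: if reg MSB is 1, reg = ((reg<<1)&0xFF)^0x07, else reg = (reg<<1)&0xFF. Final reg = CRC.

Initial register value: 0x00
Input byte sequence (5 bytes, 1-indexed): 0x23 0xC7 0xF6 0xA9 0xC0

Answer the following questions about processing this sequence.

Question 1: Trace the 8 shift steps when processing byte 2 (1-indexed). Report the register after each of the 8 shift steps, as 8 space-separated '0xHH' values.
After byte 1 (0x23): reg=0xE9
Register before byte 2: 0xE9
After XOR with byte 0xC7: 0x2E

Answer: 0x5C 0xB8 0x77 0xEE 0xDB 0xB1 0x65 0xCA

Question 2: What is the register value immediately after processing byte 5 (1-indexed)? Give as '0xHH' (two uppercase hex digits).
Answer: 0xF0

Derivation:
After byte 1 (0x23): reg=0xE9
After byte 2 (0xC7): reg=0xCA
After byte 3 (0xF6): reg=0xB4
After byte 4 (0xA9): reg=0x53
After byte 5 (0xC0): reg=0xF0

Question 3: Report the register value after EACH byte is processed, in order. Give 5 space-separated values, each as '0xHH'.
0xE9 0xCA 0xB4 0x53 0xF0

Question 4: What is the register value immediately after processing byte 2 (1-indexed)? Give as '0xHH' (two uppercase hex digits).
After byte 1 (0x23): reg=0xE9
After byte 2 (0xC7): reg=0xCA

Answer: 0xCA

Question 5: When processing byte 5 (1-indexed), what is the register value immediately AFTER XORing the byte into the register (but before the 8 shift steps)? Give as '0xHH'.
Answer: 0x93

Derivation:
Register before byte 5: 0x53
Byte 5: 0xC0
0x53 XOR 0xC0 = 0x93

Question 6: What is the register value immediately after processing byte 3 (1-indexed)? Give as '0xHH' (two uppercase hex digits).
Answer: 0xB4

Derivation:
After byte 1 (0x23): reg=0xE9
After byte 2 (0xC7): reg=0xCA
After byte 3 (0xF6): reg=0xB4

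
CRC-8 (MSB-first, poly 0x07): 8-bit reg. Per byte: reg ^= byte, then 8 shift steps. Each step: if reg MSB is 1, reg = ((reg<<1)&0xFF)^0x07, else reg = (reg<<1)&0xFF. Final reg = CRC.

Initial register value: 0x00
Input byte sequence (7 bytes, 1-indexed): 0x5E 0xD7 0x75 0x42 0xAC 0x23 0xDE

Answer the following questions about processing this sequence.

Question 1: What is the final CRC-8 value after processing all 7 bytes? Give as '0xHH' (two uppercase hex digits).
After byte 1 (0x5E): reg=0x9D
After byte 2 (0xD7): reg=0xF1
After byte 3 (0x75): reg=0x95
After byte 4 (0x42): reg=0x2B
After byte 5 (0xAC): reg=0x9C
After byte 6 (0x23): reg=0x34
After byte 7 (0xDE): reg=0x98

Answer: 0x98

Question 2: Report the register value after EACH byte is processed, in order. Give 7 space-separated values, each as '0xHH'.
0x9D 0xF1 0x95 0x2B 0x9C 0x34 0x98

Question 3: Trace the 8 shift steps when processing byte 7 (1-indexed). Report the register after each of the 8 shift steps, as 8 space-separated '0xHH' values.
Answer: 0xD3 0xA1 0x45 0x8A 0x13 0x26 0x4C 0x98

Derivation:
After byte 1 (0x5E): reg=0x9D
After byte 2 (0xD7): reg=0xF1
After byte 3 (0x75): reg=0x95
After byte 4 (0x42): reg=0x2B
After byte 5 (0xAC): reg=0x9C
After byte 6 (0x23): reg=0x34
Register before byte 7: 0x34
After XOR with byte 0xDE: 0xEA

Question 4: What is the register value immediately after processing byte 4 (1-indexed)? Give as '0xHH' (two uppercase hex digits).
After byte 1 (0x5E): reg=0x9D
After byte 2 (0xD7): reg=0xF1
After byte 3 (0x75): reg=0x95
After byte 4 (0x42): reg=0x2B

Answer: 0x2B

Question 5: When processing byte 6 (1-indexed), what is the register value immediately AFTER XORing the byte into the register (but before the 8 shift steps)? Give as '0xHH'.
Answer: 0xBF

Derivation:
Register before byte 6: 0x9C
Byte 6: 0x23
0x9C XOR 0x23 = 0xBF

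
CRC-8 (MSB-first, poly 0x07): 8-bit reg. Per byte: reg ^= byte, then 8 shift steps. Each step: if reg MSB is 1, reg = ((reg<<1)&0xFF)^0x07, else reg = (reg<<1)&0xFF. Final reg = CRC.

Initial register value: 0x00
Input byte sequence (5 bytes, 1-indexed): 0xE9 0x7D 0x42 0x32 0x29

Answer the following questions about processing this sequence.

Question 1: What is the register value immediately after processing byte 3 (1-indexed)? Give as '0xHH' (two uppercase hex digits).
After byte 1 (0xE9): reg=0x91
After byte 2 (0x7D): reg=0x8A
After byte 3 (0x42): reg=0x76

Answer: 0x76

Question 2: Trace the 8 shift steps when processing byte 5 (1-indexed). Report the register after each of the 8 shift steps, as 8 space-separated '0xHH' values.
Answer: 0xE3 0xC1 0x85 0x0D 0x1A 0x34 0x68 0xD0

Derivation:
After byte 1 (0xE9): reg=0x91
After byte 2 (0x7D): reg=0x8A
After byte 3 (0x42): reg=0x76
After byte 4 (0x32): reg=0xDB
Register before byte 5: 0xDB
After XOR with byte 0x29: 0xF2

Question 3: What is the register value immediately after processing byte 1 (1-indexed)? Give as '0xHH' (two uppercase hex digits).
Answer: 0x91

Derivation:
After byte 1 (0xE9): reg=0x91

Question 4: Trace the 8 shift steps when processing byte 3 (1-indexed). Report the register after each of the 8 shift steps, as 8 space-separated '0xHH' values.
Answer: 0x97 0x29 0x52 0xA4 0x4F 0x9E 0x3B 0x76

Derivation:
After byte 1 (0xE9): reg=0x91
After byte 2 (0x7D): reg=0x8A
Register before byte 3: 0x8A
After XOR with byte 0x42: 0xC8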